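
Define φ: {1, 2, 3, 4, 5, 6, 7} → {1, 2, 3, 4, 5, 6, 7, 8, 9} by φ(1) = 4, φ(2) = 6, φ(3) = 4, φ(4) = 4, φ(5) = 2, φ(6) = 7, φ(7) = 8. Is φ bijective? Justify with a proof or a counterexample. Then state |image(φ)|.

5

φ(1) = 4 = φ(3) with 1 ≠ 3, so φ is not injective, hence not bijective.
The image of φ is {2, 4, 6, 7, 8}, which has 5 elements.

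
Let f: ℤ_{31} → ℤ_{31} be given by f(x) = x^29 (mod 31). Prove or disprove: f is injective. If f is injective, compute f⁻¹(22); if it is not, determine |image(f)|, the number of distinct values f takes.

Since 31 is prime, the nonzero elements of ℤ_{31} form a cyclic group of order 30.
As gcd(29, 30) = 1, raising to the 29th power is a bijection on this group: if a^29 ≡ b^29 then (ab^{−1})^29 = 1, and the only element of order dividing gcd(29, 30) = 1 is 1, so a = b.
With f(0) = 0 this makes f injective on all of ℤ_{31}, hence bijective (finite equal-size domain and codomain). In particular f is injective.
Since f is injective, we find the preimage of 22. The inverse of x ↦ x^29 on (ℤ_{31})^× is x ↦ x^29, because 29·29 = 841 = 28·30 + 1 ≡ 1 (mod 30) and x^{30} = 1 for x ≠ 0 (Fermat). So f⁻¹(22) = 22^29 mod 31.
Repeated squaring mod 31: 22^1 ≡ 22, 22^2 ≡ 22² = 484 ≡ 19, 22^4 ≡ 19² = 361 ≡ 20, 22^8 ≡ 20² = 400 ≡ 28, 22^16 ≡ 28² = 784 ≡ 9. Since 29 = 16 + 8 + 4 + 1, 22^29 ≡ 9·28·20·22: 9·28 = 252 ≡ 4, then 4·20 = 80 ≡ 18, then 18·22 = 396 ≡ 24. So 22^29 ≡ 24 (mod 31).
Hence f⁻¹(22) = 24.

24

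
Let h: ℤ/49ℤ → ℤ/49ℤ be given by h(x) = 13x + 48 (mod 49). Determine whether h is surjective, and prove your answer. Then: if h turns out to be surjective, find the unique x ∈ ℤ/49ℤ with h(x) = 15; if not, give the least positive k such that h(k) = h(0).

5

Since gcd(13, 49) = 1, 13 is invertible modulo 49. Euclid's algorithm: 49 = 3·13 + 10, 13 = 1·10 + 3, 10 = 3·3 + 1; back-substituting gives 1 = 34·13 − 9·49, so 13⁻¹ ≡ 34 (mod 49).
For any y ∈ ℤ/49ℤ, x = 34(y − 48) mod 49 satisfies h(x) = 13·34(y − 48) + 48 ≡ y (since 13·34 ≡ 1 mod 49). So every y has a preimage.
So h is surjective.
Since h is surjective, we compute h⁻¹(15): solve 13x + 48 ≡ 15 (mod 49), i.e. 13x ≡ 16 (mod 49).
Multiplying by 13⁻¹ = 34 gives x ≡ 34·16 = 544 = 11·49 + 5 ≡ 5 (mod 49).
Check: h(5) = 13·5 + 48 = 113 = 2·49 + 15 ≡ 15 (mod 49).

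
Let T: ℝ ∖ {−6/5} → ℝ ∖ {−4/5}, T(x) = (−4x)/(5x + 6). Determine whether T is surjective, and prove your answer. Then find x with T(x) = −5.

For any y ≠ −4/5, solving y(5x + 6) = −4x for x gives a well-defined x ≠ −6/5. So T is surjective.
Solving T(x) = −5: cross-multiplying gives −4x = −5(5x + 6), which rearranges to 21x = −30, so x = −10/7.

-10/7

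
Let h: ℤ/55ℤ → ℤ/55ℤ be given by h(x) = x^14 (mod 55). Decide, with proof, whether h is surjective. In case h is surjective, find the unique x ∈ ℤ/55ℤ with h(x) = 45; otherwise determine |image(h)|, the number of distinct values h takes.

18

h(3): Repeated squaring mod 55: 3^1 ≡ 3, 3^2 ≡ 3² = 9, 3^4 ≡ 9² = 81 ≡ 26, 3^8 ≡ 26² = 676 ≡ 16. Since 14 = 8 + 4 + 2, 3^14 ≡ 16·26·9: 16·26 = 416 ≡ 31, then 31·9 = 279 ≡ 4. So 3^14 ≡ 4 (mod 55).
h(8): Repeated squaring mod 55: 8^1 ≡ 8, 8^2 ≡ 8² = 64 ≡ 9, 8^4 ≡ 9² = 81 ≡ 26, 8^8 ≡ 26² = 676 ≡ 16. Since 14 = 8 + 4 + 2, 8^14 ≡ 16·26·9: 16·26 = 416 ≡ 31, then 31·9 = 279 ≡ 4. So 8^14 ≡ 4 (mod 55).
So h(3) = h(8) = 4 while 3 ≠ 8, hence h is not injective.
A non-injective map from the 55-element set ℤ/55ℤ to itself takes at most 54 distinct values, so it cannot be surjective. Thus h is not surjective.
Since h is not surjective, we determine |image(h)|. Computing x^14 mod 55 for each x (by repeated squaring, reducing mod 55 at every step), the values h(0), h(1), …, h(54) are: 0, 1, 49, 4, 36, 20, 31, 14, 4, 16, 45, 11, 34, 49, 26, 25, 31, 9, 14, 26, 5, 1, 44, 34, 16, 15, 36, 9, 9, 36, 15, 16, 34, 44, 1, 5, 26, 14, 9, 31, 25, 26, 49, 34, 11, 45, 16, 4, 14, 31, 20, 36, 4, 49, 1.
The distinct values are {0, 1, 4, 5, 9, 11, 14, 15, 16, 20, 25, 26, 31, 34, 36, 44, 45, 49}; there are 18 of them.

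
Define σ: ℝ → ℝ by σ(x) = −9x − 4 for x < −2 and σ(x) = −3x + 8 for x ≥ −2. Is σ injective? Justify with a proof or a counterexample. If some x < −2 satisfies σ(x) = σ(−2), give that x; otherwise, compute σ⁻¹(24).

-28/9

Both pieces are strictly decreasing (slopes −9 and −3), so each is injective on its own interval.
The left piece maps (−∞, −2) onto (14, ∞); the right piece maps [−2, ∞) onto (−∞, 14].
These images are disjoint, so no value is attained by both pieces. Thus σ is injective.
Because the two images are disjoint, no x < −2 has σ(x) = σ(−2), so we compute σ⁻¹(24): 24 lies in (14, ∞), so solve −9x − 4 = 24: x = (24 + 4)/(−9) = −28/9.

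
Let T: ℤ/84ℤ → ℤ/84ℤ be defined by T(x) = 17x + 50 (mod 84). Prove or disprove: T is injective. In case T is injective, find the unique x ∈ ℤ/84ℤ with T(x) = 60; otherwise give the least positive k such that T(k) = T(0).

Suppose T(s) = T(t) in ℤ/84ℤ. Then 17s + 50 ≡ 17t + 50 (mod 84), thus 17(s − t) ≡ 0 (mod 84).
Since gcd(17, 84) = 1, 17 is invertible modulo 84, therefore s − t ≡ 0 (mod 84), i.e. s = t.
Hence T is injective.
We now compute 17⁻¹ mod 84 explicitly. Euclid's algorithm: 84 = 4·17 + 16, 17 = 1·16 + 1; back-substituting gives 1 = 5·17 − 1·84, so 17⁻¹ ≡ 5 (mod 84).
Since T is injective, we find T⁻¹(60): we need 17x ≡ 60 − 50 ≡ 10 (mod 84). Using 17⁻¹ = 5: x ≡ 5·10 = 50, so x = 50.
Check: T(50) = 17·50 + 50 = 900 = 10·84 + 60 ≡ 60 (mod 84).

50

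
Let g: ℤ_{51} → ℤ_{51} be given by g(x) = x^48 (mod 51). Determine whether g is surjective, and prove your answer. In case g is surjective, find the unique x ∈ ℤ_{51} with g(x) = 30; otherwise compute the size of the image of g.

g(1) = 1^48 = 1.
g(2): Repeated squaring mod 51: 2^1 ≡ 2, 2^2 ≡ 2² = 4, 2^4 ≡ 4² = 16, 2^8 ≡ 16² = 256 ≡ 1, 2^16 ≡ 1² = 1, 2^32 ≡ 1² = 1. Since 48 = 32 + 16, 2^48 ≡ 1·1: 1·1 = 1. So 2^48 ≡ 1 (mod 51).
So g(1) = g(2) = 1 while 1 ≠ 2, so g is not injective.
A non-injective map from the 51-element set ℤ_{51} to itself takes at most 50 distinct values, so it cannot be surjective. So g is not surjective.
Since g is not surjective, we determine |image(g)|. Computing x^48 mod 51 for each x (by repeated squaring, reducing mod 51 at every step), the values g(0), g(1), …, g(50) are: 0, 1, 1, 18, 1, 1, 18, 1, 1, 18, 1, 1, 18, 1, 1, 18, 1, 34, 18, 1, 1, 18, 1, 1, 18, 1, 1, 18, 1, 1, 18, 1, 1, 18, 34, 1, 18, 1, 1, 18, 1, 1, 18, 1, 1, 18, 1, 1, 18, 1, 1.
The distinct values are {0, 1, 18, 34}; there are 4 of them.

4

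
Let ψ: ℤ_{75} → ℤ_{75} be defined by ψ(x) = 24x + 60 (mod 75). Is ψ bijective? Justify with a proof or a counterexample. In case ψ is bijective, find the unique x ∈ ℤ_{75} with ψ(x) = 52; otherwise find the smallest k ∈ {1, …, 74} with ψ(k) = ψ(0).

25

We have gcd(24, 75) = 3 > 1. Taking x_1 = 0 and x_2 = 25: ψ(0) = 60 and ψ(25) = 24·25 + 60 = 660 ≡ 60 (mod 75).
So ψ(0) = ψ(25) while 0 ≠ 25, so ψ is not injective, hence not bijective.
Since ψ is not bijective, we find the least positive k with ψ(k) = ψ(0): this means 24k ≡ 0 (mod 75), i.e. 75 ∣ 24k. Since gcd(24, 75) = 3, dividing through by 3 this holds exactly when 25 ∣ 8k, and as gcd(8, 25) = 1, exactly when 25 ∣ k.
The smallest positive such k is 25.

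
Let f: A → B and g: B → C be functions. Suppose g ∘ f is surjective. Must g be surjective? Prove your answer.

Let c ∈ C. Since g ∘ f is surjective, some a ∈ A has g(f(a)) = c. Then b = f(a) ∈ B satisfies g(b) = c. So g is surjective.

surjective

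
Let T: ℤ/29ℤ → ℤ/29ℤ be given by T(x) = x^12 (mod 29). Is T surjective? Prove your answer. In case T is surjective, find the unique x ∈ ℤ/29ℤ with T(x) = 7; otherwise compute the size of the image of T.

8

T(2): Repeated squaring mod 29: 2^1 ≡ 2, 2^2 ≡ 2² = 4, 2^4 ≡ 4² = 16, 2^8 ≡ 16² = 256 ≡ 24. Since 12 = 8 + 4, 2^12 ≡ 24·16: 24·16 = 384 ≡ 7. So 2^12 ≡ 7 (mod 29).
T(5): Repeated squaring mod 29: 5^1 ≡ 5, 5^2 ≡ 5² = 25, 5^4 ≡ 25² = 625 ≡ 16, 5^8 ≡ 16² = 256 ≡ 24. Since 12 = 8 + 4, 5^12 ≡ 24·16: 24·16 = 384 ≡ 7. So 5^12 ≡ 7 (mod 29).
So T(2) = T(5) = 7 while 2 ≠ 5, therefore T is not injective.
A non-injective map from the 29-element set ℤ/29ℤ to itself takes at most 28 distinct values, so it cannot be surjective. Therefore T is not surjective.
Since T is not surjective, we determine |image(T)|. Computing x^12 mod 29 for each x (by repeated squaring, reducing mod 29 at every step), the values T(0), T(1), …, T(28) are: 0, 1, 7, 16, 20, 7, 25, 16, 24, 24, 20, 23, 1, 23, 25, 25, 23, 1, 23, 20, 24, 24, 16, 25, 7, 20, 16, 7, 1.
The distinct values are {0, 1, 7, 16, 20, 23, 24, 25}; there are 8 of them.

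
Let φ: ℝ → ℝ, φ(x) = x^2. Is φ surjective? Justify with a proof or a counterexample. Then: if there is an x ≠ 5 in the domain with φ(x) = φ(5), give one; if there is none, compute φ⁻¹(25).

-5

Since 2 is even, x^2 ≥ 0 for all x ∈ ℝ, so −1 ∈ ℝ has no preimage. Hence φ is not surjective.
For the follow-up, such an x exists: taking x = −5 ∈ ℝ gives φ(−5) = 25 = φ(5) with −5 ≠ 5.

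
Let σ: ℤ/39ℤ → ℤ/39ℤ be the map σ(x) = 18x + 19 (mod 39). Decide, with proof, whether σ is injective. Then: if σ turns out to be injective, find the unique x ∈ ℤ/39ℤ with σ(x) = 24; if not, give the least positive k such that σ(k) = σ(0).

13

We have gcd(18, 39) = 3 > 1. Taking x_1 = 0 and x_2 = 13: σ(0) = 19 and σ(13) = 18·13 + 19 = 253 ≡ 19 (mod 39).
So σ(0) = σ(13) while 0 ≠ 13, therefore σ is not injective.
Since σ is not injective, we find the least positive k with σ(k) = σ(0): this means 18k ≡ 0 (mod 39), i.e. 39 ∣ 18k. Since gcd(18, 39) = 3, dividing through by 3 this holds exactly when 13 ∣ 6k, and as gcd(6, 13) = 1, exactly when 13 ∣ k.
The smallest positive such k is 13.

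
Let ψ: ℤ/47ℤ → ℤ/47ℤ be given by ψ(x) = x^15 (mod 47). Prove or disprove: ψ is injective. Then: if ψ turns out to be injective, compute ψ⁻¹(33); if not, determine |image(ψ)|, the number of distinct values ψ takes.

Since 47 is prime, the nonzero elements of ℤ/47ℤ form a cyclic group of order 46.
As gcd(15, 46) = 1, raising to the 15th power is a bijection on this group: if a^15 ≡ b^15 then (ab^{−1})^15 = 1, and the only element of order dividing gcd(15, 46) = 1 is 1, so a = b.
With ψ(0) = 0 this makes ψ injective on all of ℤ/47ℤ, hence bijective (finite equal-size domain and codomain). In particular ψ is injective.
Since ψ is injective, we find the preimage of 33. The inverse of x ↦ x^15 on (ℤ/47ℤ)^× is x ↦ x^43, because 15·43 = 645 = 14·46 + 1 ≡ 1 (mod 46) and x^{46} = 1 for x ≠ 0 (Fermat). So ψ⁻¹(33) = 33^43 mod 47.
Repeated squaring mod 47: 33^1 ≡ 33, 33^2 ≡ 33² = 1089 ≡ 8, 33^4 ≡ 8² = 64 ≡ 17, 33^8 ≡ 17² = 289 ≡ 7, 33^16 ≡ 7² = 49 ≡ 2, 33^32 ≡ 2² = 4. Since 43 = 32 + 8 + 2 + 1, 33^43 ≡ 4·7·8·33: 4·7 = 28, then 28·8 = 224 ≡ 36, then 36·33 = 1188 ≡ 13. So 33^43 ≡ 13 (mod 47).
Hence ψ⁻¹(33) = 13.

13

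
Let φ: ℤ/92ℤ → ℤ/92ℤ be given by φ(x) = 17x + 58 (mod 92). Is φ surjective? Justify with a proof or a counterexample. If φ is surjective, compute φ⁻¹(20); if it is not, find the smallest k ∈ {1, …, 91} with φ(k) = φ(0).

Since gcd(17, 92) = 1, 17 is invertible modulo 92. Euclid's algorithm: 92 = 5·17 + 7, 17 = 2·7 + 3, 7 = 2·3 + 1; back-substituting gives 1 = 65·17 − 12·92, so 17⁻¹ ≡ 65 (mod 92).
For any y ∈ ℤ/92ℤ, x = 65(y − 58) mod 92 satisfies φ(x) = 17·65(y − 58) + 58 ≡ y (since 17·65 ≡ 1 mod 92). So every y has a preimage.
Hence φ is surjective.
Since φ is surjective, we compute φ⁻¹(20): solve 17x + 58 ≡ 20 (mod 92), i.e. 17x ≡ 54 (mod 92).
Multiplying by 17⁻¹ = 65 gives x ≡ 65·54 = 3510 = 38·92 + 14 ≡ 14 (mod 92).
Check: φ(14) = 17·14 + 58 = 296 = 3·92 + 20 ≡ 20 (mod 92).

14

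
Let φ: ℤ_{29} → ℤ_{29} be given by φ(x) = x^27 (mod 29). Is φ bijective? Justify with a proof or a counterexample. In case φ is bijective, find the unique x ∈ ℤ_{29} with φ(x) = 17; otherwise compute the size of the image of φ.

12

Since 29 is prime, the nonzero elements of ℤ_{29} form a cyclic group of order 28.
As gcd(27, 28) = 1, raising to the 27th power is a bijection on this group: if x_1^27 ≡ x_2^27 then (x_1x_2^{−1})^27 = 1, and the only element of order dividing gcd(27, 28) = 1 is 1, so x_1 = x_2.
With φ(0) = 0 this makes φ injective on all of ℤ_{29}, hence bijective (finite equal-size domain and codomain). In particular φ is bijective.
Since φ is bijective, we find the preimage of 17. The inverse of x ↦ x^27 on (ℤ_{29})^× is x ↦ x^27, because 27·27 = 729 = 26·28 + 1 ≡ 1 (mod 28) and x^{28} = 1 for x ≠ 0 (Fermat). So φ⁻¹(17) = 17^27 mod 29.
Repeated squaring mod 29: 17^1 ≡ 17, 17^2 ≡ 17² = 289 ≡ 28, 17^4 ≡ 28² = 784 ≡ 1, 17^8 ≡ 1² = 1, 17^16 ≡ 1² = 1. Since 27 = 16 + 8 + 2 + 1, 17^27 ≡ 1·1·28·17: 1·1 = 1, then 1·28 = 28, then 28·17 = 476 ≡ 12. So 17^27 ≡ 12 (mod 29).
Hence φ⁻¹(17) = 12.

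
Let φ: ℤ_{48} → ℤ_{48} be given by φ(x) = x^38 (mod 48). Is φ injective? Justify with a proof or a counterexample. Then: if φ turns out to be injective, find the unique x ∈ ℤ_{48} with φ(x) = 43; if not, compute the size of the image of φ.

6

φ(2): Repeated squaring mod 48: 2^1 ≡ 2, 2^2 ≡ 2² = 4, 2^4 ≡ 4² = 16, 2^8 ≡ 16² = 256 ≡ 16, 2^16 ≡ 16² = 256 ≡ 16, 2^32 ≡ 16² = 256 ≡ 16. Since 38 = 32 + 4 + 2, 2^38 ≡ 16·16·4: 16·16 = 256 ≡ 16, then 16·4 = 64 ≡ 16. So 2^38 ≡ 16 (mod 48).
φ(4): Repeated squaring mod 48: 4^1 ≡ 4, 4^2 ≡ 4² = 16, 4^4 ≡ 16² = 256 ≡ 16, 4^8 ≡ 16² = 256 ≡ 16, 4^16 ≡ 16² = 256 ≡ 16, 4^32 ≡ 16² = 256 ≡ 16. Since 38 = 32 + 4 + 2, 4^38 ≡ 16·16·16: 16·16 = 256 ≡ 16, then 16·16 = 256 ≡ 16. So 4^38 ≡ 16 (mod 48).
So φ(2) = φ(4) = 16 while 2 ≠ 4, thus φ is not injective.
Since φ is not injective, we determine |image(φ)|. Computing x^38 mod 48 for each x (by repeated squaring, reducing mod 48 at every step), the values φ(0), φ(1), …, φ(47) are: 0, 1, 16, 9, 16, 25, 0, 1, 16, 33, 16, 25, 0, 25, 16, 33, 16, 1, 0, 25, 16, 9, 16, 1, 0, 1, 16, 9, 16, 25, 0, 1, 16, 33, 16, 25, 0, 25, 16, 33, 16, 1, 0, 25, 16, 9, 16, 1.
The distinct values are {0, 1, 9, 16, 25, 33}; there are 6 of them.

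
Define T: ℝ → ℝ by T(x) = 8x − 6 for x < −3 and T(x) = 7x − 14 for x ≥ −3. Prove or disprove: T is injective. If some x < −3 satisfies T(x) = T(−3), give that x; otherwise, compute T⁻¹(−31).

Both pieces are strictly increasing (slopes 8 and 7), so each is injective on its own interval.
The left piece maps (−∞, −3) onto (−∞, −30); the right piece maps [−3, ∞) onto [−35, ∞).
These images overlap. In particular T(−3) = −35 (right piece), and solving 8x − 6 = −35 on the left piece gives x = −29/8 < −3.
So T(−29/8) = T(−3) with −29/8 ≠ −3, and T is not injective. This x = −29/8 is the requested value below −3.

-29/8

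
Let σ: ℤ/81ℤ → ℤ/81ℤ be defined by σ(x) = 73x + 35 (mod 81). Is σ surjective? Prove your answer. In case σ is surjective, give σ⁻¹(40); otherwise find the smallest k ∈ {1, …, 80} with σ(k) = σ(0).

50

Since gcd(73, 81) = 1, 73 is invertible modulo 81. Euclid's algorithm: 81 = 1·73 + 8, 73 = 9·8 + 1; back-substituting gives 1 = 10·73 − 9·81, so 73⁻¹ ≡ 10 (mod 81).
For any y ∈ ℤ/81ℤ, x = 10(y − 35) mod 81 satisfies σ(x) = 73·10(y − 35) + 35 ≡ y (since 73·10 ≡ 1 mod 81). So every y has a preimage.
Thus σ is surjective.
Since σ is surjective, we compute σ⁻¹(40): solve 73x + 35 ≡ 40 (mod 81), i.e. 73x ≡ 5 (mod 81).
Multiplying by 73⁻¹ = 10 gives x ≡ 10·5 = 50 ≡ 50 (mod 81).
Check: σ(50) = 73·50 + 35 = 3685 = 45·81 + 40 ≡ 40 (mod 81).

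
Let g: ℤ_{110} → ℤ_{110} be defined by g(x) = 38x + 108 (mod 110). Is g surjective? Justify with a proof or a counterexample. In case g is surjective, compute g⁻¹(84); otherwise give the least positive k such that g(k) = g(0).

Since gcd(38, 110) = 2, we have 38x ≡ 0 (mod 2) for all x, so g(x) ≡ 0 (mod 2).
But 1 ≢ 0 (mod 2), so 1 ∈ ℤ_{110} has no preimage. Thus g is not surjective.
Since g is not surjective, we find the least positive k with g(k) = g(0): this means 38k ≡ 0 (mod 110), i.e. 110 ∣ 38k. Since gcd(38, 110) = 2, dividing through by 2 this holds exactly when 55 ∣ 19k, and as gcd(19, 55) = 1, exactly when 55 ∣ k.
The smallest positive such k is 55.

55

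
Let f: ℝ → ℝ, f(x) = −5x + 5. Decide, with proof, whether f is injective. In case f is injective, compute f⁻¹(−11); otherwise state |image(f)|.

16/5

Recall that f is injective if f(s) = f(t) implies s = t.
Suppose f(s) = f(t). Then −5s + 5 = −5t + 5, therefore −5s = −5t, thus s = t.
Hence f is injective.
Since f is injective, we compute f⁻¹(−11) = (−11 − 5)/(−5) = 16/5.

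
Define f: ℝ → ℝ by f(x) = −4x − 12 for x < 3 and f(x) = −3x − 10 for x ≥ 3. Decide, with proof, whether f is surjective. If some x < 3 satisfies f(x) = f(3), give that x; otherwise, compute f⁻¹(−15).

7/4

Both pieces are strictly decreasing (slopes −4 and −3), so each is injective on its own interval.
The left piece maps (−∞, 3) onto (−24, ∞); the right piece maps [3, ∞) onto (−∞, −19].
The union (−24, ∞) ∪ (−∞, −19] covers ℝ, so f is surjective.
For the follow-up: the images overlap, so an x < 3 with f(x) = f(3) exists. f(3) = −19; solving −4x − 12 = −19 for x < 3 gives x = (−19 + 12)/(−4) = 7/4.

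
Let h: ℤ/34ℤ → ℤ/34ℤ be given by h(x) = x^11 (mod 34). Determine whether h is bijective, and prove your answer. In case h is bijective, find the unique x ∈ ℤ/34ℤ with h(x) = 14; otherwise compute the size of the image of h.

Computing x^11 mod 34 for each x (by repeated squaring, reducing mod 34 at every step), the values h(0), h(1), …, h(33) are: 0, 1, 8, 7, 30, 11, 22, 31, 2, 15, 20, 29, 6, 21, 10, 9, 16, 17, 18, 25, 24, 13, 28, 5, 14, 19, 32, 3, 12, 23, 4, 27, 26, 33.
Every element of ℤ/34ℤ appears exactly once in this list, so h is a bijection, and in particular bijective.
Since h is bijective, we read off the preimage of 14 from the same table: h(24) = 14, so h⁻¹(14) = 24.

24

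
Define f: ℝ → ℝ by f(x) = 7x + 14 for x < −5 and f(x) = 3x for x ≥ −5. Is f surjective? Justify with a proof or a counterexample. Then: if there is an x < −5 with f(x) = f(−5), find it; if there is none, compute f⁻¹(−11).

Both pieces are strictly increasing (slopes 7 and 3), so each is injective on its own interval.
The left piece maps (−∞, −5) onto (−∞, −21); the right piece maps [−5, ∞) onto [−15, ∞).
The union (−∞, −21) ∪ [−15, ∞) omits the interval between −21 and −15; in particular −21 has no preimage. So f is not surjective.
Because the two images are disjoint, no x < −5 has f(x) = f(−5), so we compute f⁻¹(−11): −11 lies in [−15, ∞), so solve 3x = −11: x = (−11 − 0)/3 = −11/3.

-11/3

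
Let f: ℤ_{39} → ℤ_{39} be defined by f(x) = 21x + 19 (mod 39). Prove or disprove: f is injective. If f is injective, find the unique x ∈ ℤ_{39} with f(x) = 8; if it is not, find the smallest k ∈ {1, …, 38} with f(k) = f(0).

Recall that injectivity means: for all s, t in the domain, f(s) = f(t) implies s = t.
We have gcd(21, 39) = 3 > 1. Taking s = 0 and t = 13: f(0) = 19 and f(13) = 21·13 + 19 = 292 ≡ 19 (mod 39).
So f(0) = f(13) while 0 ≠ 13, therefore f is not injective.
Since f is not injective, we find the least positive k with f(k) = f(0): this means 21k ≡ 0 (mod 39), i.e. 39 ∣ 21k. Since gcd(21, 39) = 3, dividing through by 3 this holds exactly when 13 ∣ 7k, and as gcd(7, 13) = 1, exactly when 13 ∣ k.
The smallest positive such k is 13.

13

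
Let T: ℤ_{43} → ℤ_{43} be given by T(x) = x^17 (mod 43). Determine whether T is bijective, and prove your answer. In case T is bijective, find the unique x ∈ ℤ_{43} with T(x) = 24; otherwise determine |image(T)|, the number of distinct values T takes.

13

Since 43 is prime, the nonzero elements of ℤ_{43} form a cyclic group of order 42.
As gcd(17, 42) = 1, raising to the 17th power is a bijection on this group: if s^17 ≡ t^17 then (st^{−1})^17 = 1, and the only element of order dividing gcd(17, 42) = 1 is 1, so s = t.
With T(0) = 0 this makes T injective on all of ℤ_{43}, hence bijective (finite equal-size domain and codomain). In particular T is bijective.
Since T is bijective, we find the preimage of 24. The inverse of x ↦ x^17 on (ℤ_{43})^× is x ↦ x^5, because 17·5 = 85 = 2·42 + 1 ≡ 1 (mod 42) and x^{42} = 1 for x ≠ 0 (Fermat). So T⁻¹(24) = 24^5 mod 43.
Repeated squaring mod 43: 24^1 ≡ 24, 24^2 ≡ 24² = 576 ≡ 17, 24^4 ≡ 17² = 289 ≡ 31. Since 5 = 4 + 1, 24^5 ≡ 31·24: 31·24 = 744 ≡ 13. So 24^5 ≡ 13 (mod 43).
Hence T⁻¹(24) = 13.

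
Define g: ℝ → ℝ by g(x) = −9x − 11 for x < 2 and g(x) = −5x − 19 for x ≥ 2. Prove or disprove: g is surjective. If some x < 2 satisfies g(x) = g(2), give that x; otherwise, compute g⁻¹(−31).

12/5

Both pieces are strictly decreasing (slopes −9 and −5), so each is injective on its own interval.
The left piece maps (−∞, 2) onto (−29, ∞); the right piece maps [2, ∞) onto (−∞, −29].
These images together cover ℝ, so g is surjective.
Because the two images are disjoint, no x < 2 has g(x) = g(2), so we compute g⁻¹(−31): −31 lies in (−∞, −29], so solve −5x − 19 = −31: x = (−31 + 19)/(−5) = 12/5.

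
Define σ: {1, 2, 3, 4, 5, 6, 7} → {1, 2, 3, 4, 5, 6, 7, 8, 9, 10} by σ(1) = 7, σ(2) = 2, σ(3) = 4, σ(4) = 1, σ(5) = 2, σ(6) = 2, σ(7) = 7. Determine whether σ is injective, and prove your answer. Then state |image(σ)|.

4

σ(2) = 2 = σ(5) with 2 ≠ 5, so σ is not injective.
The image of σ is {1, 2, 4, 7}, which has 4 elements.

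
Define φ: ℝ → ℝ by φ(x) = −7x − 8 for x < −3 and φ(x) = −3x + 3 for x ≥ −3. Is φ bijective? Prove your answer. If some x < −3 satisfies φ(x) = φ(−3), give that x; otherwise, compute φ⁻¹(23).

-31/7

Both pieces are strictly decreasing (slopes −7 and −3), so each is injective on its own interval.
The left piece maps (−∞, −3) onto (13, ∞); the right piece maps [−3, ∞) onto (−∞, 12].
The images leave a gap (13 has no preimage), so φ is not surjective, hence not bijective.
Because the two images are disjoint, no x < −3 has φ(x) = φ(−3), so we compute φ⁻¹(23): 23 lies in (13, ∞), so solve −7x − 8 = 23: x = (23 + 8)/(−7) = −31/7.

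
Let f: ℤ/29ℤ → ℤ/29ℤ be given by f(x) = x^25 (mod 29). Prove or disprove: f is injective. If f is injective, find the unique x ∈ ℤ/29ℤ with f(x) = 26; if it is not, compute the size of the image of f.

Since 29 is prime, the nonzero elements of ℤ/29ℤ form a cyclic group of order 28.
As gcd(25, 28) = 1, raising to the 25th power is a bijection on this group: if x_1^25 ≡ x_2^25 then (x_1x_2^{−1})^25 = 1, and the only element of order dividing gcd(25, 28) = 1 is 1, so x_1 = x_2.
With f(0) = 0 this makes f injective on all of ℤ/29ℤ, hence bijective (finite equal-size domain and codomain). In particular f is injective.
Since f is injective, we find the preimage of 26. The inverse of x ↦ x^25 on (ℤ/29ℤ)^× is x ↦ x^9, because 25·9 = 225 = 8·28 + 1 ≡ 1 (mod 28) and x^{28} = 1 for x ≠ 0 (Fermat). So f⁻¹(26) = 26^9 mod 29.
Repeated squaring mod 29: 26^1 ≡ 26, 26^2 ≡ 26² = 676 ≡ 9, 26^4 ≡ 9² = 81 ≡ 23, 26^8 ≡ 23² = 529 ≡ 7. Since 9 = 8 + 1, 26^9 ≡ 7·26: 7·26 = 182 ≡ 8. So 26^9 ≡ 8 (mod 29).
Hence f⁻¹(26) = 8.

8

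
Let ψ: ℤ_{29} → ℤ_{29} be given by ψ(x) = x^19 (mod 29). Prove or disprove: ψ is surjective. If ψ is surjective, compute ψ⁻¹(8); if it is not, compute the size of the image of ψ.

19

Since 29 is prime, the nonzero elements of ℤ_{29} form a cyclic group of order 28.
As gcd(19, 28) = 1, raising to the 19th power is a bijection on this group: if x_1^19 ≡ x_2^19 then (x_1x_2^{−1})^19 = 1, and the only element of order dividing gcd(19, 28) = 1 is 1, so x_1 = x_2.
With ψ(0) = 0 this makes ψ injective on all of ℤ_{29}, hence bijective (finite equal-size domain and codomain). In particular ψ is surjective.
Since ψ is surjective, we find the preimage of 8. The inverse of x ↦ x^19 on (ℤ_{29})^× is x ↦ x^3, because 19·3 = 57 = 2·28 + 1 ≡ 1 (mod 28) and x^{28} = 1 for x ≠ 0 (Fermat). So ψ⁻¹(8) = 8^3 mod 29.
Repeated squaring mod 29: 8^1 ≡ 8, 8^2 ≡ 8² = 64 ≡ 6. Since 3 = 2 + 1, 8^3 ≡ 6·8: 6·8 = 48 ≡ 19. So 8^3 ≡ 19 (mod 29).
Hence ψ⁻¹(8) = 19.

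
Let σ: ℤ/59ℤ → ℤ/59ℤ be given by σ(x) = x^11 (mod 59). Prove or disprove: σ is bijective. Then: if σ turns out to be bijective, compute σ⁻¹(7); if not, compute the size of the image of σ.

Since 59 is prime, the nonzero elements of ℤ/59ℤ form a cyclic group of order 58.
As gcd(11, 58) = 1, raising to the 11th power is a bijection on this group: if s^11 ≡ t^11 then (st^{−1})^11 = 1, and the only element of order dividing gcd(11, 58) = 1 is 1, so s = t.
With σ(0) = 0 this makes σ injective on all of ℤ/59ℤ, hence bijective (finite equal-size domain and codomain). In particular σ is bijective.
Since σ is bijective, we find the preimage of 7. The inverse of x ↦ x^11 on (ℤ/59ℤ)^× is x ↦ x^37, because 11·37 = 407 = 7·58 + 1 ≡ 1 (mod 58) and x^{58} = 1 for x ≠ 0 (Fermat). So σ⁻¹(7) = 7^37 mod 59.
Repeated squaring mod 59: 7^1 ≡ 7, 7^2 ≡ 7² = 49, 7^4 ≡ 49² = 2401 ≡ 41, 7^8 ≡ 41² = 1681 ≡ 29, 7^16 ≡ 29² = 841 ≡ 15, 7^32 ≡ 15² = 225 ≡ 48. Since 37 = 32 + 4 + 1, 7^37 ≡ 48·41·7: 48·41 = 1968 ≡ 21, then 21·7 = 147 ≡ 29. So 7^37 ≡ 29 (mod 59).
Hence σ⁻¹(7) = 29.

29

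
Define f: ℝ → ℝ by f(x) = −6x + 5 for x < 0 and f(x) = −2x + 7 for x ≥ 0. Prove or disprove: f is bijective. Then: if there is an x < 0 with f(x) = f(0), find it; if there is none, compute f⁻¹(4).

-1/3

Both pieces are strictly decreasing (slopes −6 and −2), so each is injective on its own interval.
The left piece maps (−∞, 0) onto (5, ∞); the right piece maps [0, ∞) onto (−∞, 7].
These images overlap. In particular f(0) = 7 (right piece), and solving −6x + 5 = 7 on the left piece gives x = −1/3 < 0.
So f(−1/3) = f(0) with −1/3 ≠ 0, and f is not injective, hence not bijective. This x = −1/3 is the requested value below 0.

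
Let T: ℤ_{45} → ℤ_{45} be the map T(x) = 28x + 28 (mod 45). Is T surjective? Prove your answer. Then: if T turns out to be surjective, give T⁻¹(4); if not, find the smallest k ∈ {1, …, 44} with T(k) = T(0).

12

Since gcd(28, 45) = 1, 28 is invertible modulo 45. Euclid's algorithm: 45 = 1·28 + 17, 28 = 1·17 + 11, 17 = 1·11 + 6, 11 = 1·6 + 5, 6 = 1·5 + 1; back-substituting gives 1 = 37·28 − 23·45, so 28⁻¹ ≡ 37 (mod 45).
Then y ↦ 37(y − 28) is a two-sided inverse to T, so every y ∈ ℤ_{45} has a preimage.
Thus T is surjective.
Since T is surjective, we compute T⁻¹(4): solve 28x + 28 ≡ 4 (mod 45), i.e. 28x ≡ 21 (mod 45).
Multiplying by 28⁻¹ = 37 gives x ≡ 37·21 = 777 = 17·45 + 12 ≡ 12 (mod 45).
Check: T(12) = 28·12 + 28 = 364 = 8·45 + 4 ≡ 4 (mod 45).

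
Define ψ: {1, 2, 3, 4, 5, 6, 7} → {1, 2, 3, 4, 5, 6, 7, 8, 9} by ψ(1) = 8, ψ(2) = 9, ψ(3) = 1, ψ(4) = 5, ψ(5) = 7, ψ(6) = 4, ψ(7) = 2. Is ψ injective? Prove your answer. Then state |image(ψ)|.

7

The values ψ(1), …, ψ(7) are 8, 9, 1, 5, 7, 4, 2 — all distinct.
So ψ(u) = ψ(v) only when u = v, and ψ is injective.
The image of ψ is {1, 2, 4, 5, 7, 8, 9}, which has 7 elements.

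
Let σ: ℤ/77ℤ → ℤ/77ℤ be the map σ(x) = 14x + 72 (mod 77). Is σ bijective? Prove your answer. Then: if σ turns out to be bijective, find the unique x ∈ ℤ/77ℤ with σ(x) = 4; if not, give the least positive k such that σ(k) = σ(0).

11

We have gcd(14, 77) = 7 > 1. Taking a = 0 and b = 11: σ(0) = 72 and σ(11) = 14·11 + 72 = 226 ≡ 72 (mod 77).
So σ(0) = σ(11) while 0 ≠ 11, thus σ is not injective, hence not bijective.
Since σ is not bijective, we find the least positive k with σ(k) = σ(0): this means 14k ≡ 0 (mod 77), i.e. 77 ∣ 14k. Since gcd(14, 77) = 7, dividing through by 7 this holds exactly when 11 ∣ 2k, and as gcd(2, 11) = 1, exactly when 11 ∣ k.
The smallest positive such k is 11.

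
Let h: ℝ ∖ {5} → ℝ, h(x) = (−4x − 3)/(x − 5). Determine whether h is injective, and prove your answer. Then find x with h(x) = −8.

Suppose h(u) = h(v). Cross-multiplying: (−4u − 3)(v − 5) = (−4v − 3)(u − 5).
Expanding both sides and cancelling the symmetric terms leaves 23·(u − v) = 0. Since 23 ≠ 0, u = v. So h is injective.
Solving h(x) = −8: cross-multiplying gives −4x − 3 = −8(x − 5), which rearranges to 4x = 43, so x = 43/4.

43/4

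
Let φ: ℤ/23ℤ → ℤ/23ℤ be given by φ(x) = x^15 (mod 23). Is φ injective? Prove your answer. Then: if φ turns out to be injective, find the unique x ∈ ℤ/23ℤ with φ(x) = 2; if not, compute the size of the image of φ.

Since 23 is prime, the nonzero elements of ℤ/23ℤ form a cyclic group of order 22.
As gcd(15, 22) = 1, raising to the 15th power is a bijection on this group: if s^15 ≡ t^15 then (st^{−1})^15 = 1, and the only element of order dividing gcd(15, 22) = 1 is 1, so s = t.
With φ(0) = 0 this makes φ injective on all of ℤ/23ℤ, hence bijective (finite equal-size domain and codomain). In particular φ is injective.
Since φ is injective, we find the preimage of 2. The inverse of x ↦ x^15 on (ℤ/23ℤ)^× is x ↦ x^3, because 15·3 = 45 = 2·22 + 1 ≡ 1 (mod 22) and x^{22} = 1 for x ≠ 0 (Fermat). So φ⁻¹(2) = 2^3 mod 23.
Repeated squaring mod 23: 2^1 ≡ 2, 2^2 ≡ 2² = 4. Since 3 = 2 + 1, 2^3 ≡ 4·2: 4·2 = 8. So 2^3 ≡ 8 (mod 23).
Hence φ⁻¹(2) = 8.

8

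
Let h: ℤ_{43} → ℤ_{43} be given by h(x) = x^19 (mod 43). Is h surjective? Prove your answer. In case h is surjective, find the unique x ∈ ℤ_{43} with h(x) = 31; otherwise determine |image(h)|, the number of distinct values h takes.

38

Since 43 is prime, the nonzero elements of ℤ_{43} form a cyclic group of order 42.
As gcd(19, 42) = 1, raising to the 19th power is a bijection on this group: if s^19 ≡ t^19 then (st^{−1})^19 = 1, and the only element of order dividing gcd(19, 42) = 1 is 1, so s = t.
With h(0) = 0 this makes h injective on all of ℤ_{43}, hence bijective (finite equal-size domain and codomain). In particular h is surjective.
Since h is surjective, we find the preimage of 31. The inverse of x ↦ x^19 on (ℤ_{43})^× is x ↦ x^31, because 19·31 = 589 = 14·42 + 1 ≡ 1 (mod 42) and x^{42} = 1 for x ≠ 0 (Fermat). So h⁻¹(31) = 31^31 mod 43.
Repeated squaring mod 43: 31^1 ≡ 31, 31^2 ≡ 31² = 961 ≡ 15, 31^4 ≡ 15² = 225 ≡ 10, 31^8 ≡ 10² = 100 ≡ 14, 31^16 ≡ 14² = 196 ≡ 24. Since 31 = 16 + 8 + 4 + 2 + 1, 31^31 ≡ 24·14·10·15·31: 24·14 = 336 ≡ 35, then 35·10 = 350 ≡ 6, then 6·15 = 90 ≡ 4, then 4·31 = 124 ≡ 38. So 31^31 ≡ 38 (mod 43).
Hence h⁻¹(31) = 38.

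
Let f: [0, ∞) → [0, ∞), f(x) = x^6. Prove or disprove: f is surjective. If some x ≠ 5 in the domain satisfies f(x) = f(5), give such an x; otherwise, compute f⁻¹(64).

2

For any y ∈ [0, ∞), x = y^{1/6} ∈ [0, ∞) gives f(x) = y, so f is surjective.
Since x ↦ x^6 is strictly increasing on [0, ∞), it is injective there, so no x ≠ 5 in the domain has f(x) = f(5). We therefore compute f⁻¹(64) = 64^{1/6} = 2 (indeed 2^6 = 64).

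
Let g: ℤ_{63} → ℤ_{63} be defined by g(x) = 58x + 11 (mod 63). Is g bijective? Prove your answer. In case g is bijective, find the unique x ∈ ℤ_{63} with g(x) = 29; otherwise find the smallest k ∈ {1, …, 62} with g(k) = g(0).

Recall: g is injective when g(x_1) = g(x_2) forces x_1 = x_2.
If g(x_1) = g(x_2), then 58x_1 ≡ 58x_2 (mod 63). Because gcd(58, 63) = 1, we may cancel 58 to get x_1 ≡ x_2 (mod 63).
We now compute 58⁻¹ mod 63 explicitly. Euclid's algorithm: 63 = 1·58 + 5, 58 = 11·5 + 3, 5 = 1·3 + 2, 3 = 1·2 + 1; back-substituting gives 1 = 25·58 − 23·63, so 58⁻¹ ≡ 25 (mod 63).
For any y ∈ ℤ_{63}, x = 25(y − 11) mod 63 satisfies g(x) = 58·25(y − 11) + 11 ≡ y (since 58·25 ≡ 1 mod 63). So every y has a preimage.
So g is bijective.
Since g is bijective, we compute g⁻¹(29): solve 58x + 11 ≡ 29 (mod 63), i.e. 58x ≡ 18 (mod 63).
Multiplying by 58⁻¹ = 25 gives x ≡ 25·18 = 450 = 7·63 + 9 ≡ 9 (mod 63).
Check: g(9) = 58·9 + 11 = 533 = 8·63 + 29 ≡ 29 (mod 63).

9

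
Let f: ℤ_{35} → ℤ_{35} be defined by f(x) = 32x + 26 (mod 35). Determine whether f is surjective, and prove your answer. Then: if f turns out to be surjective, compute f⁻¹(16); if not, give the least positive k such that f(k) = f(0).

15

By definition, surjectivity means every element of the codomain has a preimage under f.
Since gcd(32, 35) = 1, 32 is invertible modulo 35. Euclid's algorithm: 35 = 1·32 + 3, 32 = 10·3 + 2, 3 = 1·2 + 1; back-substituting gives 1 = 23·32 − 21·35, so 32⁻¹ ≡ 23 (mod 35).
Then y ↦ 23(y − 26) is a two-sided inverse to f, so every y ∈ ℤ_{35} has a preimage.
So f is surjective.
Since f is surjective, we compute f⁻¹(16): solve 32x + 26 ≡ 16 (mod 35), i.e. 32x ≡ 25 (mod 35).
Multiplying by 32⁻¹ = 23 gives x ≡ 23·25 = 575 = 16·35 + 15 ≡ 15 (mod 35).
Check: f(15) = 32·15 + 26 = 506 = 14·35 + 16 ≡ 16 (mod 35).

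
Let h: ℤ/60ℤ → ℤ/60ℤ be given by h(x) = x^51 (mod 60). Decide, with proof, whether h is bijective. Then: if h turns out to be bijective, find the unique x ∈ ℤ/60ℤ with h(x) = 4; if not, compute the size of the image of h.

45

h(0) = 0^51 = 0.
h(30): Repeated squaring mod 60: 30^1 ≡ 30, 30^2 ≡ 30² = 900 ≡ 0, 30^4 ≡ 0² = 0, 30^8 ≡ 0² = 0, 30^16 ≡ 0² = 0, 30^32 ≡ 0² = 0. Since 51 = 32 + 16 + 2 + 1, 30^51 ≡ 0·0·0·30: 0·0 = 0, then 0·0 = 0, then 0·30 = 0. So 30^51 ≡ 0 (mod 60).
So h(0) = h(30) = 0 while 0 ≠ 30, hence h is not injective, hence not bijective.
Since h is not bijective, we determine |image(h)|. Computing x^51 mod 60 for each x (by repeated squaring, reducing mod 60 at every step), the values h(0), h(1), …, h(59) are: 0, 1, 8, 27, 4, 5, 36, 43, 32, 9, 40, 11, 48, 37, 44, 15, 16, 53, 12, 19, 20, 21, 28, 47, 24, 25, 56, 3, 52, 29, 0, 31, 8, 57, 4, 35, 36, 13, 32, 39, 40, 41, 48, 7, 44, 45, 16, 23, 12, 49, 20, 51, 28, 17, 24, 55, 56, 33, 52, 59.
The distinct values are {0, 1, 3, 4, 5, 7, 8, 9, 11, 12, 13, 15, 16, 17, 19, 20, 21, 23, 24, 25, 27, 28, 29, 31, 32, 33, 35, 36, 37, 39, 40, 41, 43, 44, 45, 47, 48, 49, 51, 52, 53, 55, 56, 57, 59}; there are 45 of them.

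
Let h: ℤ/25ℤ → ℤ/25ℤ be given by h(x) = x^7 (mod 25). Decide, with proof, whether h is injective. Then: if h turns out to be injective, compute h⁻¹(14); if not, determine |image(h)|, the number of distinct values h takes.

21

h(0) = 0^7 = 0.
h(5): Repeated squaring mod 25: 5^1 ≡ 5, 5^2 ≡ 5² = 25 ≡ 0, 5^4 ≡ 0² = 0. Since 7 = 4 + 2 + 1, 5^7 ≡ 0·0·5: 0·0 = 0, then 0·5 = 0. So 5^7 ≡ 0 (mod 25).
So h(0) = h(5) = 0 while 0 ≠ 5, hence h is not injective.
Since h is not injective, we determine |image(h)|. Computing x^7 mod 25 for each x (by repeated squaring, reducing mod 25 at every step), the values h(0), h(1), …, h(24) are: 0, 1, 3, 12, 9, 0, 11, 18, 2, 19, 0, 21, 8, 17, 4, 0, 6, 23, 7, 14, 0, 16, 13, 22, 24.
The distinct values are {0, 1, 2, 3, 4, 6, 7, 8, 9, 11, 12, 13, 14, 16, 17, 18, 19, 21, 22, 23, 24}; there are 21 of them.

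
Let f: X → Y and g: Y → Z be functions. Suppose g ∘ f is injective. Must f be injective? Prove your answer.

Suppose f(a) = f(b). Applying g: (g ∘ f)(a) = (g ∘ f)(b). Since g ∘ f is injective, a = b. Therefore f is injective.

injective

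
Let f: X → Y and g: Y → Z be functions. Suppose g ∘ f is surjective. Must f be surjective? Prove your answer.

No. Take X = {1}, Y = {1, 2}, Z = {1}, f(a) = 1 for every a ∈ X, and g(b) = 1 for every b ∈ Y.
Then g ∘ f is surjective onto {1}, but 2 ∈ Y has no preimage under f, so f is not surjective.

not surjective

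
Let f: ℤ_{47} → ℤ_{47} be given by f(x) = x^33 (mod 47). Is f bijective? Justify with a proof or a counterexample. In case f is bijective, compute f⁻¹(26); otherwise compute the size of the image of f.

Since 47 is prime, the nonzero elements of ℤ_{47} form a cyclic group of order 46.
As gcd(33, 46) = 1, raising to the 33rd power is a bijection on this group: if a^33 ≡ b^33 then (ab^{−1})^33 = 1, and the only element of order dividing gcd(33, 46) = 1 is 1, so a = b.
With f(0) = 0 this makes f injective on all of ℤ_{47}, hence bijective (finite equal-size domain and codomain). In particular f is bijective.
Since f is bijective, we find the preimage of 26. The inverse of x ↦ x^33 on (ℤ_{47})^× is x ↦ x^7, because 33·7 = 231 = 5·46 + 1 ≡ 1 (mod 46) and x^{46} = 1 for x ≠ 0 (Fermat). So f⁻¹(26) = 26^7 mod 47.
Repeated squaring mod 47: 26^1 ≡ 26, 26^2 ≡ 26² = 676 ≡ 18, 26^4 ≡ 18² = 324 ≡ 42. Since 7 = 4 + 2 + 1, 26^7 ≡ 42·18·26: 42·18 = 756 ≡ 4, then 4·26 = 104 ≡ 10. So 26^7 ≡ 10 (mod 47).
Hence f⁻¹(26) = 10.

10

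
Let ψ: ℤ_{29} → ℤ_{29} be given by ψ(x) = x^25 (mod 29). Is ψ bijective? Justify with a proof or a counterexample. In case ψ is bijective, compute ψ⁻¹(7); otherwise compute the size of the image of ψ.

Since 29 is prime, the nonzero elements of ℤ_{29} form a cyclic group of order 28.
As gcd(25, 28) = 1, raising to the 25th power is a bijection on this group: if a^25 ≡ b^25 then (ab^{−1})^25 = 1, and the only element of order dividing gcd(25, 28) = 1 is 1, so a = b.
With ψ(0) = 0 this makes ψ injective on all of ℤ_{29}, hence bijective (finite equal-size domain and codomain). In particular ψ is bijective.
Since ψ is bijective, we find the preimage of 7. The inverse of x ↦ x^25 on (ℤ_{29})^× is x ↦ x^9, because 25·9 = 225 = 8·28 + 1 ≡ 1 (mod 28) and x^{28} = 1 for x ≠ 0 (Fermat). So ψ⁻¹(7) = 7^9 mod 29.
Repeated squaring mod 29: 7^1 ≡ 7, 7^2 ≡ 7² = 49 ≡ 20, 7^4 ≡ 20² = 400 ≡ 23, 7^8 ≡ 23² = 529 ≡ 7. Since 9 = 8 + 1, 7^9 ≡ 7·7: 7·7 = 49 ≡ 20. So 7^9 ≡ 20 (mod 29).
Hence ψ⁻¹(7) = 20.

20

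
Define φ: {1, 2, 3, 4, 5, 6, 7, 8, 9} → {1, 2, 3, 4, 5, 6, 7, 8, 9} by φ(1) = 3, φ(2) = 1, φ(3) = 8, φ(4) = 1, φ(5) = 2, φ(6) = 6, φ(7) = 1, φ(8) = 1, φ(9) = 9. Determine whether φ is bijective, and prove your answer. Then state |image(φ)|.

φ(2) = 1 = φ(4) with 2 ≠ 4, so φ is not injective, hence not bijective.
The image of φ is {1, 2, 3, 6, 8, 9}, which has 6 elements.

6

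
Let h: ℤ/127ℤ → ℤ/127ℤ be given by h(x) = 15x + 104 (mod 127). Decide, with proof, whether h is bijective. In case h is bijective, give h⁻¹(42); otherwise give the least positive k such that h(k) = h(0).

89

Suppose h(x_1) = h(x_2) in ℤ/127ℤ. Then 15x_1 + 104 ≡ 15x_2 + 104 (mod 127), thus 15(x_1 − x_2) ≡ 0 (mod 127).
Since gcd(15, 127) = 1, 15 is invertible modulo 127, so x_1 − x_2 ≡ 0 (mod 127), i.e. x_1 = x_2.
We now compute 15⁻¹ mod 127 explicitly. Euclid's algorithm: 127 = 8·15 + 7, 15 = 2·7 + 1; back-substituting gives 1 = 17·15 − 2·127, so 15⁻¹ ≡ 17 (mod 127).
Then y ↦ 17(y − 104) is a two-sided inverse to h, so every y ∈ ℤ/127ℤ has a preimage.
Therefore h is bijective.
Since h is bijective, we compute h⁻¹(42): solve 15x + 104 ≡ 42 (mod 127), i.e. 15x ≡ 65 (mod 127).
Multiplying by 15⁻¹ = 17 gives x ≡ 17·65 = 1105 = 8·127 + 89 ≡ 89 (mod 127).
Check: h(89) = 15·89 + 104 = 1439 = 11·127 + 42 ≡ 42 (mod 127).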